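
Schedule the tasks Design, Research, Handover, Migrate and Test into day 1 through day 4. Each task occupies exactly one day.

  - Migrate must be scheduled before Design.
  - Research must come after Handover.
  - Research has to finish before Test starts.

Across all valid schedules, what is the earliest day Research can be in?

Precedence pushes Research to at least day 2; downstream work caps Research at day 3.
Research at day 2 is achievable: Research in day 2; Migrate in day 1; Design in day 2; Test in day 3; Handover in day 1.

day 2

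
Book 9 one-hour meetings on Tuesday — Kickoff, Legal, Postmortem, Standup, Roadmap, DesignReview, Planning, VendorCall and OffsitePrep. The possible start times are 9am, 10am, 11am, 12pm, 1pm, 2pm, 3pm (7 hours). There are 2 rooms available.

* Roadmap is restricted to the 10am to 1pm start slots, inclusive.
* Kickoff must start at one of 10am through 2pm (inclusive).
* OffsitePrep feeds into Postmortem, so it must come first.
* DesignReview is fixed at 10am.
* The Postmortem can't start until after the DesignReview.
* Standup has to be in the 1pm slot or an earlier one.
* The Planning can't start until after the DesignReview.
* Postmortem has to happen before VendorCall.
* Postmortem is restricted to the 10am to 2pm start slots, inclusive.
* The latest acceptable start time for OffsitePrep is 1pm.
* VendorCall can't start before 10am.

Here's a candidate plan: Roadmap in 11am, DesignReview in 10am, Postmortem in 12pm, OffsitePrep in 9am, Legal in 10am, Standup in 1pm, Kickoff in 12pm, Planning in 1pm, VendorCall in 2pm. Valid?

Valid

Standup has to be in the 1pm slot or an earlier one — holds.
DesignReview is fixed at 10am — holds.
The Postmortem can't start until after the DesignReview — holds.
Roadmap is restricted to the 10am to 1pm start slots, inclusive — holds.
Postmortem is restricted to the 10am to 2pm start slots, inclusive — holds.
Kickoff must start at one of 10am through 2pm (inclusive) — holds.
Postmortem has to happen before VendorCall — holds.
The Planning can't start until after the DesignReview — holds.
The latest acceptable start time for OffsitePrep is 1pm — holds.
OffsitePrep feeds into Postmortem, so it must come first — holds.
There are 2 rooms available — holds.
VendorCall can't start before 10am — holds.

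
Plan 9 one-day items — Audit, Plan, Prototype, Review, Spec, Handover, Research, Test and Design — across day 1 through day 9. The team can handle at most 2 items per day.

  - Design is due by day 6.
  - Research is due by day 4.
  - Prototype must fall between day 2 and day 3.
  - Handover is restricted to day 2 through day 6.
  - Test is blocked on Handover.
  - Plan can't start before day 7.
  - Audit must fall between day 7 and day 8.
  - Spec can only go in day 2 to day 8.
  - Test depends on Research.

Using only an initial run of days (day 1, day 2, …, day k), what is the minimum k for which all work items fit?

The precedence chain requires at least 2 distinct days.
With at most 2 per day and 9 work items, at least 5 days are needed.
Audit can't be placed before day 7, so the schedule must run through at least day 7.
7 works (last occupied day: day 7): for example Design -> day 1; Prototype -> day 2; Plan -> day 7; Handover -> day 2; Review -> day 4; Research -> day 1; Audit -> day 7; Spec -> day 3; Test -> day 3.

7 days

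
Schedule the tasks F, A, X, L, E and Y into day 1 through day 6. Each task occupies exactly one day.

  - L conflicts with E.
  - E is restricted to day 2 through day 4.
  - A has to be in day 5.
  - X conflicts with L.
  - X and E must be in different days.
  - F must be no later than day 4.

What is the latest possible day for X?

day 6

X at day 6 is achievable: X -> day 6, F -> day 1, Y -> day 1, L -> day 1, E -> day 2, A -> day 5.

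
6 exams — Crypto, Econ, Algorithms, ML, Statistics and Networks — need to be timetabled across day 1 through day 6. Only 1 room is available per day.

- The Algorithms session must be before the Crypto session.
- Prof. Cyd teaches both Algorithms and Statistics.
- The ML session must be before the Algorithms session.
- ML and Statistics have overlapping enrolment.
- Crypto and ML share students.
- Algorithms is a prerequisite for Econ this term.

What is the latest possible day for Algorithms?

day 4

Precedence pushes Algorithms to at least day 2; downstream work caps Algorithms at day 5.
Algorithms at day 4 is achievable: Networks in day 3, ML in day 1, Algorithms in day 4, Econ in day 6, Crypto in day 5, Statistics in day 2.
Nothing later works — the conflict and capacity constraints rule out every day after day 4.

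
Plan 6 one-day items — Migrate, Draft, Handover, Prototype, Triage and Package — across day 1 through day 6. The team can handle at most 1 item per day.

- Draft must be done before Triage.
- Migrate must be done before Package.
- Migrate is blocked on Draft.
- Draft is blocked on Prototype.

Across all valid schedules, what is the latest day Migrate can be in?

Precedence pushes Migrate to at least day 3; downstream work caps Migrate at day 5.
Migrate at day 5 is achievable: Prototype -> day 1; Draft -> day 2; Migrate -> day 5; Package -> day 6; Handover -> day 4; Triage -> day 3.

day 5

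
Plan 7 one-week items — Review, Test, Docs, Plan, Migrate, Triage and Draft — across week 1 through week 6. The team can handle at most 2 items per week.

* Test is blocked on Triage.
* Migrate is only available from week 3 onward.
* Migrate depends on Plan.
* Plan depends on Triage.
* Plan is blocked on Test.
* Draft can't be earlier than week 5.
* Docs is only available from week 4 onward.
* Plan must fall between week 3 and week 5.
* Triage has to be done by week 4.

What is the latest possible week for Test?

week 4

Precedence pushes Test to at least week 2; downstream work caps Test at week 4.
Test at week 4 is achievable: Test in week 4; Draft in week 5; Triage in week 1; Docs in week 4; Review in week 1; Migrate in week 6; Plan in week 5.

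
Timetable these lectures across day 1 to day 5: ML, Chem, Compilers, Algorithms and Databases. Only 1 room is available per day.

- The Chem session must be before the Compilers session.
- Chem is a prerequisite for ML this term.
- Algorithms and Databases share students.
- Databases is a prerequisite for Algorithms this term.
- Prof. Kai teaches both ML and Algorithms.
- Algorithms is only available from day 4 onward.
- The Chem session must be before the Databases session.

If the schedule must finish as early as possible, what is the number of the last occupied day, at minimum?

5

The precedence chain requires at least 3 distinct days.
With at most 1 per day and 5 lectures, at least 5 days are needed.
Algorithms can't be placed before day 4, so the schedule must run through at least day 4.
5 works (last occupied day: day 5): for example Chem in day 1, Algorithms in day 4, Databases in day 2, Compilers in day 5, ML in day 3.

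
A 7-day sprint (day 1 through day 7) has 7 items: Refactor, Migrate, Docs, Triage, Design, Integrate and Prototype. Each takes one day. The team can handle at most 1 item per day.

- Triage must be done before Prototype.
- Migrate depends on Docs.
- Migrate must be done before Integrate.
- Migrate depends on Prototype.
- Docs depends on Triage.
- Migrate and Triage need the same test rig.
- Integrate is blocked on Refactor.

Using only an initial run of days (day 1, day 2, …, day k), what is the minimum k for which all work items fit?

7

The precedence chain requires at least 4 distinct days.
With at most 1 per day and 7 work items, at least 7 days are needed.
7 works (last occupied day: day 7): for example Refactor=day 5, Prototype=day 3, Migrate=day 4, Triage=day 1, Design=day 7, Integrate=day 6, Docs=day 2.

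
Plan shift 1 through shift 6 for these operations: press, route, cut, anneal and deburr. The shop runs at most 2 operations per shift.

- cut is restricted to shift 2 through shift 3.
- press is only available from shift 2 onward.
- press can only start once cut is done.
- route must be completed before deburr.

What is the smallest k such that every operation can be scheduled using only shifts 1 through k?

3

The precedence chain requires at least 2 distinct shifts.
With at most 2 per shift and 5 operations, at least 3 shifts are needed.
Propagating the time windows through the other constraints, press can't land before shift 3, so the schedule must run through at least shift 3.
3 works (last occupied shift: shift 3): for example deburr=shift 2, cut=shift 2, press=shift 3, anneal=shift 1, route=shift 1.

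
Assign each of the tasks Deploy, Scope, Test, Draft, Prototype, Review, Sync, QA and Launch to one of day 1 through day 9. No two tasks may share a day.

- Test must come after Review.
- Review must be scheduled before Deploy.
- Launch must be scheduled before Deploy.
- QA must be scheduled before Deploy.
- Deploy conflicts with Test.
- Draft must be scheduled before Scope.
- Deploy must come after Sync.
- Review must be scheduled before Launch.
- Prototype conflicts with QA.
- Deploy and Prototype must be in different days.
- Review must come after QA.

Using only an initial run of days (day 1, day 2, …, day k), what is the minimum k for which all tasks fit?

9

The precedence chain requires at least 4 distinct days.
With at most 1 per day and 9 tasks, at least 9 days are needed.
9 works (last occupied day: day 9): for example Sync -> day 4; Deploy -> day 5; QA -> day 1; Test -> day 8; Scope -> day 7; Draft -> day 6; Review -> day 2; Prototype -> day 9; Launch -> day 3.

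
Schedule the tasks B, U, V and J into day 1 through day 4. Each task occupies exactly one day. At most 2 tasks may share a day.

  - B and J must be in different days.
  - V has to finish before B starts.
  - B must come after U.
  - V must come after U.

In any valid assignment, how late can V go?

Precedence pushes V to at least day 2; downstream work caps V at day 3.
V at day 3 is achievable: V in day 3, B in day 4, U in day 1, J in day 1.

day 3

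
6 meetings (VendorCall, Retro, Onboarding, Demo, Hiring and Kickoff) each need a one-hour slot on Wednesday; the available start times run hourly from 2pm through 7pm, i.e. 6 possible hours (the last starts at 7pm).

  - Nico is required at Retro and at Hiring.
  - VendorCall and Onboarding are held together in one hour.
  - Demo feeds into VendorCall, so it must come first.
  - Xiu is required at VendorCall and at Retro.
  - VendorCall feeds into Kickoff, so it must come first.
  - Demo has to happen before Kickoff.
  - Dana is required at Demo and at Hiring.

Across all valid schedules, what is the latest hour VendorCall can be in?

6pm

Precedence pushes VendorCall to at least 3pm; downstream work caps VendorCall at 6pm.
VendorCall at 6pm is achievable: Retro=2pm, Onboarding=6pm, VendorCall=6pm, Demo=2pm, Hiring=3pm, Kickoff=7pm.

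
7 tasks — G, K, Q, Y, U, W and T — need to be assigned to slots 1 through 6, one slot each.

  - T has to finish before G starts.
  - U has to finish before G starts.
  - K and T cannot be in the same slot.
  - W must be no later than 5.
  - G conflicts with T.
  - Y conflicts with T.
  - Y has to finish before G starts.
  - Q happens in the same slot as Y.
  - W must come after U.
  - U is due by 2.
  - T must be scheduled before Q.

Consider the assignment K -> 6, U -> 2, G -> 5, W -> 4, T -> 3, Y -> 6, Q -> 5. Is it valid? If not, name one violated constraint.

Invalid. Y has to finish before G starts.

K and T cannot be in the same slot — holds.
W must be no later than 5 — holds.
U has to finish before G starts — holds.
Q happens in the same slot as Y — violated.
Y conflicts with T — holds.
U is due by 2 — holds.
W must come after U — holds.
Y has to finish before G starts — violated.
T must be scheduled before Q — holds.
T has to finish before G starts — holds.
G conflicts with T — holds.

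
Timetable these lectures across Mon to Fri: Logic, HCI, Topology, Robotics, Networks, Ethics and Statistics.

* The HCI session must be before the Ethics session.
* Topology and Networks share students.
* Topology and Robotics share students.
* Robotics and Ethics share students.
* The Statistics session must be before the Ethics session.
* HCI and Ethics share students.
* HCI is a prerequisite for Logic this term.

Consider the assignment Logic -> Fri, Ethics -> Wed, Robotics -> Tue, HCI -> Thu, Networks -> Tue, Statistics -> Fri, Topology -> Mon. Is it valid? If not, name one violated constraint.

Topology and Networks share students — holds.
The Statistics session must be before the Ethics session — violated.
Topology and Robotics share students — holds.
HCI and Ethics share students — holds.
Robotics and Ethics share students — holds.
The HCI session must be before the Ethics session — violated.
HCI is a prerequisite for Logic this term — holds.

Invalid. The Statistics session must be before the Ethics session.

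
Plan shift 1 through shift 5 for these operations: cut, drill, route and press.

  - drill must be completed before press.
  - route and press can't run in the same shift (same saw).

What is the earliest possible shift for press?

Precedence pushes press to at least shift 2.
press at shift 2 is achievable: route in shift 1, press in shift 2, cut in shift 1, drill in shift 1.

shift 2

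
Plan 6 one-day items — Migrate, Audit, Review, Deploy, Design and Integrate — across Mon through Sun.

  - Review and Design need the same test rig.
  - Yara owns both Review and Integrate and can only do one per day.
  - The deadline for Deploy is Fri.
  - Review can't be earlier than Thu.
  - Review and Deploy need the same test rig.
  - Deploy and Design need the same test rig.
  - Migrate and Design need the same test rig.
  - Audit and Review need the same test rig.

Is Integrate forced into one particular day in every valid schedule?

Integrate can be Mon (e.g. Deploy in Mon, Audit in Mon, Migrate in Mon, Review in Thu, Design in Tue, Integrate in Mon) or Tue (e.g. Deploy -> Mon; Audit -> Mon; Migrate -> Mon; Design -> Tue; Review -> Thu; Integrate -> Tue).

No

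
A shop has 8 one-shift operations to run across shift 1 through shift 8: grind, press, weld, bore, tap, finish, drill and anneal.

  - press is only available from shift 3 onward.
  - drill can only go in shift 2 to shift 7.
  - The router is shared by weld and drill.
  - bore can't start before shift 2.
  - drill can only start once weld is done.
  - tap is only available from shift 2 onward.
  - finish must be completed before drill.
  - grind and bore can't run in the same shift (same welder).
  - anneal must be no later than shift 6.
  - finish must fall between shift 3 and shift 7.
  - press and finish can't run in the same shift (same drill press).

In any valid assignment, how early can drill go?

shift 4

Drill is available from shift 2; precedence pushes drill to at least shift 4; drill's own window allows nothing later than shift 7.
drill at shift 4 is achievable: weld=shift 1, finish=shift 3, drill=shift 4, press=shift 4, grind=shift 1, tap=shift 2, bore=shift 2, anneal=shift 1.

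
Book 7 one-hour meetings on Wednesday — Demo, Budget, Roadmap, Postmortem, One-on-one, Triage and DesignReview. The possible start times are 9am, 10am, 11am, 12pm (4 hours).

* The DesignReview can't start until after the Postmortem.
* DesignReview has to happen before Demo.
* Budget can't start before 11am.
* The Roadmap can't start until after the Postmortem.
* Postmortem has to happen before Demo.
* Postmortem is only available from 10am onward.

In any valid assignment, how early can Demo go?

Precedence pushes Demo to at least 12pm.
Demo at 12pm is achievable: DesignReview=11am; Triage=9am; Roadmap=11am; Demo=12pm; One-on-one=9am; Postmortem=10am; Budget=11am.

12pm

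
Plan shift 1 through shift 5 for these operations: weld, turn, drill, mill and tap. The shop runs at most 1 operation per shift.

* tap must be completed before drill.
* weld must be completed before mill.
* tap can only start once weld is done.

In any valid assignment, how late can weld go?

shift 2

Downstream work caps weld at shift 3.
weld at shift 2 is achievable: tap -> shift 3, mill -> shift 5, weld -> shift 2, drill -> shift 4, turn -> shift 1.
Nothing later works — the capacity limit rule out every shift after shift 2.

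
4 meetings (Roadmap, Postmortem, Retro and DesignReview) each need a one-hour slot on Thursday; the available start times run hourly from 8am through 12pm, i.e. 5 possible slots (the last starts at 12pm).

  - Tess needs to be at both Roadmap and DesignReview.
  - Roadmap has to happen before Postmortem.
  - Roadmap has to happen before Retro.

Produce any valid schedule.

Retro=9am; Postmortem=9am; Roadmap=8am; DesignReview=9am

Checking: Roadmap(8am) before Retro(9am); Roadmap(8am) before Postmortem(9am); Roadmap(8am) != DesignReview(9am).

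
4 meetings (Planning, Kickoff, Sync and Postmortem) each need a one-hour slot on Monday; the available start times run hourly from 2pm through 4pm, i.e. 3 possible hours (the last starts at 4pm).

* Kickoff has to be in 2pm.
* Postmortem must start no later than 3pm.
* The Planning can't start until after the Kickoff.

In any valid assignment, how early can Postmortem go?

2pm

Postmortem's own window allows nothing later than 3pm.
Postmortem at 2pm is achievable: Kickoff -> 2pm; Sync -> 2pm; Planning -> 3pm; Postmortem -> 2pm.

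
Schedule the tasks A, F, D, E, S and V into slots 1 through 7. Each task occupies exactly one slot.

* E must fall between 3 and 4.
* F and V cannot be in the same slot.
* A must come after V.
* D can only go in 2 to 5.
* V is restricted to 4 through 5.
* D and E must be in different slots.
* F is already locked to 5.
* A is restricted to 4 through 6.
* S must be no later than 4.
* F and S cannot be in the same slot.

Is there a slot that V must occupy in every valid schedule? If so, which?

V's window is 4–5.
F is fixed at 5, and V can't share a slot with F.
So V must be 4.

4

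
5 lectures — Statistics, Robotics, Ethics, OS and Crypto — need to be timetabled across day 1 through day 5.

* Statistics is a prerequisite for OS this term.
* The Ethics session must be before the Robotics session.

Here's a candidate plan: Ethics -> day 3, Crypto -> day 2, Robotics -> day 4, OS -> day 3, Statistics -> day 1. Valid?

Statistics is a prerequisite for OS this term — holds.
The Ethics session must be before the Robotics session — holds.

Valid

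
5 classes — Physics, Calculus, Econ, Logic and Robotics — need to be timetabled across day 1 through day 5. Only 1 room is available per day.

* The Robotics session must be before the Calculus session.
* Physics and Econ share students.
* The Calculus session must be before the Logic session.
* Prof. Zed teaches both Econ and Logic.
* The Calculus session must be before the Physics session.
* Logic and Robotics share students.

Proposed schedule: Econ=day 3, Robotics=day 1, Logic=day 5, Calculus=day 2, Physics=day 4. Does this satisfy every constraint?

Prof. Zed teaches both Econ and Logic — holds.
Only 1 room is available per day — holds.
Physics and Econ share students — holds.
The Robotics session must be before the Calculus session — holds.
The Calculus session must be before the Physics session — holds.
Logic and Robotics share students — holds.
The Calculus session must be before the Logic session — holds.

Yes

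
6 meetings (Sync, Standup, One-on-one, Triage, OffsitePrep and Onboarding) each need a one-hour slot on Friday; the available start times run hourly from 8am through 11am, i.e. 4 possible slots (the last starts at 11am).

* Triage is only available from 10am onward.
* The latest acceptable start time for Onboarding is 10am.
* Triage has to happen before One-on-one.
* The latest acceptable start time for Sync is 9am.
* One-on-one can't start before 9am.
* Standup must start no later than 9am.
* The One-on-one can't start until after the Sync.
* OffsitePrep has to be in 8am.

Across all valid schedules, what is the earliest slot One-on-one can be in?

One-on-one is available from 9am; precedence pushes One-on-one to at least 11am.
One-on-one at 11am is achievable: OffsitePrep in 8am, Onboarding in 8am, Sync in 8am, One-on-one in 11am, Standup in 8am, Triage in 10am.

11am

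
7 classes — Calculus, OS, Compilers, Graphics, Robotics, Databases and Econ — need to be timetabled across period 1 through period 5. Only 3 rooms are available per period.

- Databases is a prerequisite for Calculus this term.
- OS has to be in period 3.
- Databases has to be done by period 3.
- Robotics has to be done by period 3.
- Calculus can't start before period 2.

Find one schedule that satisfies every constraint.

Compilers -> period 1, Databases -> period 1, OS -> period 3, Calculus -> period 2, Graphics -> period 2, Econ -> period 2, Robotics -> period 1

Checking: Databases(period 1) before Calculus(period 2); Databases=period 1 in [period 1,period 3]; OS=period 3 in [period 3,period 3]; Calculus=period 2 in [period 2,period 5]; Robotics=period 1 in [period 1,period 3]; max 3 per period (cap 3).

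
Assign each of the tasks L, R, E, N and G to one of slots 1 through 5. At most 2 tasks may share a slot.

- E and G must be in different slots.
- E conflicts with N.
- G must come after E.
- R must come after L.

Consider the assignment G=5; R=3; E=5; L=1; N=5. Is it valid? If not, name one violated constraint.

E and G must be in different slots — violated.
At most 2 tasks may share a slot — violated.
R must come after L — holds.
E conflicts with N — violated.
G must come after E — violated.

No — it violates: At most 2 tasks may share a slot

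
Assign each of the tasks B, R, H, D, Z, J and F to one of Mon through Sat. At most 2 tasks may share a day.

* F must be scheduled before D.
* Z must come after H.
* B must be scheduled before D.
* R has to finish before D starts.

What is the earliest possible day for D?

Wed

Precedence pushes D to at least Tue.
D at Wed is achievable: B=Mon, D=Wed, R=Mon, H=Tue, J=Thu, Z=Wed, F=Tue.
Nothing earlier works — the capacity limit rule out every day before Wed.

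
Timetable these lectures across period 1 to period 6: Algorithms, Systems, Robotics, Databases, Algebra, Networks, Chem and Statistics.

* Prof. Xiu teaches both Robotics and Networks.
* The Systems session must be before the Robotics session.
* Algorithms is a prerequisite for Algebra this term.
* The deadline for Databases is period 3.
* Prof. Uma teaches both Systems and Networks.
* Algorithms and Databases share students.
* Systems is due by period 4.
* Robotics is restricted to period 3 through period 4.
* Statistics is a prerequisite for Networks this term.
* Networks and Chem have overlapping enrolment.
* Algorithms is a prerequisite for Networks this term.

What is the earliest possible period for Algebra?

Precedence pushes Algebra to at least period 2.
Algebra at period 2 is achievable: Databases in period 2, Robotics in period 3, Statistics in period 1, Networks in period 2, Algebra in period 2, Algorithms in period 1, Systems in period 1, Chem in period 1.

period 2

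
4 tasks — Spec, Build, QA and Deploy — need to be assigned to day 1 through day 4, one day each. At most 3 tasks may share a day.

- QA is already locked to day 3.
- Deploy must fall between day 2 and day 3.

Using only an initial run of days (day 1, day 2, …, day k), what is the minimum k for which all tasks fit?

With at most 3 per day and 4 tasks, at least 2 days are needed.
QA can't be placed before day 3, so the schedule must run through at least day 3.
3 works (last occupied day: day 3): for example QA in day 3; Spec in day 1; Deploy in day 2; Build in day 1.

3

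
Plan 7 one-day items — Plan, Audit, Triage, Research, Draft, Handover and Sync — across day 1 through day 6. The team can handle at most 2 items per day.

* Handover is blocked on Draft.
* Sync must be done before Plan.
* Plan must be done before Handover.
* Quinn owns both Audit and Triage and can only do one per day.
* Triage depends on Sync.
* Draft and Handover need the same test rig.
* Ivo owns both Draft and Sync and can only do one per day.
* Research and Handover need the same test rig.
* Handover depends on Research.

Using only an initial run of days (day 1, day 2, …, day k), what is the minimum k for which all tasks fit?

The precedence chain requires at least 3 distinct days.
With at most 2 per day and 7 tasks, at least 4 days are needed.
4 works (last occupied day: day 4): for example Research -> day 1; Sync -> day 1; Audit -> day 4; Draft -> day 2; Handover -> day 3; Plan -> day 2; Triage -> day 3.

4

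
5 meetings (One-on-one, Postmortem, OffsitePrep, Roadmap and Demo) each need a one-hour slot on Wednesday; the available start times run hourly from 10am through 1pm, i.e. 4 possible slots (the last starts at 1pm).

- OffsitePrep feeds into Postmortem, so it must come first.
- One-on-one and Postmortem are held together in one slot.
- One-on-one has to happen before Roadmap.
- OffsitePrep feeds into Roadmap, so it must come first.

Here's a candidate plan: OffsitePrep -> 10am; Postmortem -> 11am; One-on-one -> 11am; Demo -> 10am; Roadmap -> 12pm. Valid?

Yes

One-on-one has to happen before Roadmap — holds.
One-on-one and Postmortem are held together in one slot — holds.
OffsitePrep feeds into Roadmap, so it must come first — holds.
OffsitePrep feeds into Postmortem, so it must come first — holds.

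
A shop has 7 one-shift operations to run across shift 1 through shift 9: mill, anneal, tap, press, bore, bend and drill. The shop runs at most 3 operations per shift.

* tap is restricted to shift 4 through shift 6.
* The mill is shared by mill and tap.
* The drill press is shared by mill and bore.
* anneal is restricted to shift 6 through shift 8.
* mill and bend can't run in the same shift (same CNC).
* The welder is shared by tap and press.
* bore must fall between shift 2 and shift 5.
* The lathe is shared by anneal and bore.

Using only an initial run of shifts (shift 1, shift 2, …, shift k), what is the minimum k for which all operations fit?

6 shifts

With at most 3 per shift and 7 operations, at least 3 shifts are needed.
anneal can't be placed before shift 6, so the schedule must run through at least shift 6.
6 works (last occupied shift: shift 6): for example mill=shift 1; tap=shift 4; anneal=shift 6; press=shift 1; bore=shift 2; drill=shift 1; bend=shift 2.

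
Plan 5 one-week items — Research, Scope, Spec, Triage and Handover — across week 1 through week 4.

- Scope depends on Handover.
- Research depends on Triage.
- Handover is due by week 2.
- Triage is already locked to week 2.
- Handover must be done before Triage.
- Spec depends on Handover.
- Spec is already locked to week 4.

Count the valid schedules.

6

Splitting on Research: it can be week 3 (3), week 4 (3). Listing each branch's schedules as (Scope, Spec, Triage, Handover) by week number:
Research=week 3: (2,4,2,1) (3,4,2,1) (4,4,2,1) — 3.
Research=week 4: (2,4,2,1) (3,4,2,1) (4,4,2,1) — 3.
Summing: 3 + 3 = 6.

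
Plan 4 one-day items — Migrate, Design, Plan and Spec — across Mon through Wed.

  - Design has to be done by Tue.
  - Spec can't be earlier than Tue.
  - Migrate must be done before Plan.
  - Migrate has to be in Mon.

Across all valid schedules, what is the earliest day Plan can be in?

Tue

Precedence pushes Plan to at least Tue.
Plan at Tue is achievable: Migrate=Mon, Spec=Tue, Plan=Tue, Design=Mon.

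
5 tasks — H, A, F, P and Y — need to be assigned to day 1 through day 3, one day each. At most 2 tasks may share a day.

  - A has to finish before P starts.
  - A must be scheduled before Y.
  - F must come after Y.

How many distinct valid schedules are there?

4

Enumerating: A in day 1, F in day 3, P in day 2, H in day 1, Y in day 2 | H -> day 3; F -> day 3; Y -> day 2; P -> day 2; A -> day 1 | Y -> day 2, F -> day 3, A -> day 1, P -> day 3, H -> day 1 | Y in day 2, H in day 2, P in day 3, A in day 1, F in day 3.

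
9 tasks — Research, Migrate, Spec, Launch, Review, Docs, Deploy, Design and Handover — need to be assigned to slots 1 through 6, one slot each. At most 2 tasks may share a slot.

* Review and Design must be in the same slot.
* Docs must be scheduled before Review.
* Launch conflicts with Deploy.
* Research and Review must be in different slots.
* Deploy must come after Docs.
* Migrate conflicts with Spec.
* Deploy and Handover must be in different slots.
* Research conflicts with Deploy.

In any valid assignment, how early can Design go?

Design must be in the same slot as Review, which can't be before 2, so Design is at least 2.
Design at 2 is achievable: Docs -> 1; Spec -> 4; Design -> 2; Review -> 2; Research -> 1; Launch -> 4; Migrate -> 3; Handover -> 5; Deploy -> 3.

2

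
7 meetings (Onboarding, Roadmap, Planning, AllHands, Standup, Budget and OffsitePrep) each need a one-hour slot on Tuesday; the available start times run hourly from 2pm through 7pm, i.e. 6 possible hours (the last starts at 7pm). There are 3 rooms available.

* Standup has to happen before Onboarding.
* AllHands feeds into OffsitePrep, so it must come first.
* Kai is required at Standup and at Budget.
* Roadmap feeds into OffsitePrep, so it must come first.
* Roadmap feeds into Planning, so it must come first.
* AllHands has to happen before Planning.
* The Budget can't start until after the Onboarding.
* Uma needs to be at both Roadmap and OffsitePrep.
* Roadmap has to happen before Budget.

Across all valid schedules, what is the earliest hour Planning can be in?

Precedence pushes Planning to at least 3pm.
Planning at 3pm is achievable: Budget -> 4pm; Planning -> 3pm; Standup -> 2pm; Onboarding -> 3pm; OffsitePrep -> 3pm; AllHands -> 2pm; Roadmap -> 2pm.

3pm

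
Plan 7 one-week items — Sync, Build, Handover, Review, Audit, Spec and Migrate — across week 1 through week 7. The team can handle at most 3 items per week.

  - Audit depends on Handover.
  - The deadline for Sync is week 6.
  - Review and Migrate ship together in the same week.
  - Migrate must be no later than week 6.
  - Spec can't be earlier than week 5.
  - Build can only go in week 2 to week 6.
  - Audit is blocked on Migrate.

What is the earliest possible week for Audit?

Precedence pushes Audit to at least week 2.
Audit at week 2 is achievable: Handover=week 1, Build=week 2, Review=week 1, Spec=week 5, Audit=week 2, Migrate=week 1, Sync=week 2.

week 2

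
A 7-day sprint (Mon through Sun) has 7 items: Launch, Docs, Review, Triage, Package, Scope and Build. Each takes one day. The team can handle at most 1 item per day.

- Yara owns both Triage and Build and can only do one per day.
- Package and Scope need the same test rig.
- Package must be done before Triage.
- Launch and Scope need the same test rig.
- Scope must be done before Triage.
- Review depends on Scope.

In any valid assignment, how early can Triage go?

Wed

Precedence pushes Triage to at least Tue.
Triage at Wed is achievable: Review=Thu, Triage=Wed, Scope=Mon, Package=Tue, Launch=Fri, Docs=Sat, Build=Sun.
Nothing earlier works — the conflict and capacity constraints rule out every day before Wed.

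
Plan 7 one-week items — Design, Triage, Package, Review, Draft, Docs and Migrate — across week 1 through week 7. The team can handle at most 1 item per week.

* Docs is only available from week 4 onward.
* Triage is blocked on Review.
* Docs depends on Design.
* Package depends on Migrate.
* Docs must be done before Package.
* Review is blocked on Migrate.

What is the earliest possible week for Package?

Precedence pushes Package to at least week 5.
Package at week 5 is achievable: Draft in week 7, Triage in week 6, Review in week 2, Migrate in week 1, Package in week 5, Docs in week 4, Design in week 3.

week 5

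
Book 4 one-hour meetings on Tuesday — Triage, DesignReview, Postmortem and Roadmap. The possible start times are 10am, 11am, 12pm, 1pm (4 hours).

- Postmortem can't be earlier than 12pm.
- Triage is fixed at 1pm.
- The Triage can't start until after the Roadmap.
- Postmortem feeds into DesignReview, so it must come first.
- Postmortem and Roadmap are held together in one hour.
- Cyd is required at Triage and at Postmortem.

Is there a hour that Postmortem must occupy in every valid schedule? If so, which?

Postmortem's window is 12pm–1pm.
Triage is fixed at 1pm, and Postmortem can't share a hour with Triage.
So Postmortem must be 12pm.

12pm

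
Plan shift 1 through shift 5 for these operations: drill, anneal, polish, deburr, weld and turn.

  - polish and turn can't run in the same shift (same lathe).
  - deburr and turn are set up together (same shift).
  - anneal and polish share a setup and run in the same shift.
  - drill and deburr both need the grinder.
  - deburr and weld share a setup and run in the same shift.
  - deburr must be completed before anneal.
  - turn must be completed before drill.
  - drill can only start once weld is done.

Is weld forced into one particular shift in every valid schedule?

No

weld can be shift 1 (e.g. polish=shift 2; weld=shift 1; deburr=shift 1; anneal=shift 2; drill=shift 2; turn=shift 1) or shift 2 (e.g. drill in shift 3; anneal in shift 3; weld in shift 2; polish in shift 3; deburr in shift 2; turn in shift 2).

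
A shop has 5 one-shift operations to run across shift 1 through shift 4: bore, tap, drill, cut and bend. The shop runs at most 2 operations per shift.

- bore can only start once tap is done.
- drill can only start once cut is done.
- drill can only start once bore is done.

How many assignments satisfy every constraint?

36

Splitting on bore: it can be shift 2 (16), shift 3 (20). Listing each branch's schedules as (tap, drill, cut, bend) by shift number:
bore=shift 2: (1,3,1,2) (1,3,1,3) (1,3,1,4) (1,3,2,1) (1,3,2,3) (1,3,2,4) (1,4,1,2) (1,4,1,3) (1,4,1,4) (1,4,2,1) (1,4,2,3) (1,4,2,4) (1,4,3,1) (1,4,3,2) (1,4,3,3) (1,4,3,4) — 16.
bore=shift 3: (1,4,1,2) (1,4,1,3) (1,4,1,4) (1,4,2,1) (1,4,2,2) (1,4,2,3) (1,4,2,4) (1,4,3,1) (1,4,3,2) (1,4,3,4) (2,4,1,1) (2,4,1,2) (2,4,1,3) (2,4,1,4) (2,4,2,1) (2,4,2,3) (2,4,2,4) (2,4,3,1) (2,4,3,2) (2,4,3,4) — 20.
Summing: 16 + 20 = 36.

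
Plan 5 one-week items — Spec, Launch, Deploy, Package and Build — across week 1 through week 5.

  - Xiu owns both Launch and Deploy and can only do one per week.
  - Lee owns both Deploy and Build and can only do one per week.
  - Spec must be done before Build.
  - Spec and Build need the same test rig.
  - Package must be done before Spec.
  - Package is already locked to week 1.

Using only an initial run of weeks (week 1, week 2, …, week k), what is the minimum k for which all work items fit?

The precedence chain requires at least 3 distinct weeks.
3 works (last occupied week: week 3): for example Deploy=week 2; Launch=week 1; Package=week 1; Build=week 3; Spec=week 2.

3 weeks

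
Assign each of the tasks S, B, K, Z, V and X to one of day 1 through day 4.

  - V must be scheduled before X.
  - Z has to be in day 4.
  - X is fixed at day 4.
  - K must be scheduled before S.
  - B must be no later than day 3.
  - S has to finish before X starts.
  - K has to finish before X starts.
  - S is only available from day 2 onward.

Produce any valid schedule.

Z in day 4; V in day 1; K in day 1; B in day 1; S in day 2; X in day 4

Checking: V(day 1) before X(day 4); K(day 1) before S(day 2); K(day 1) before X(day 4); S(day 2) before X(day 4); S=day 2 in [day 2,day 4]; X=day 4 in [day 4,day 4]; B=day 1 in [day 1,day 3]; Z=day 4 in [day 4,day 4].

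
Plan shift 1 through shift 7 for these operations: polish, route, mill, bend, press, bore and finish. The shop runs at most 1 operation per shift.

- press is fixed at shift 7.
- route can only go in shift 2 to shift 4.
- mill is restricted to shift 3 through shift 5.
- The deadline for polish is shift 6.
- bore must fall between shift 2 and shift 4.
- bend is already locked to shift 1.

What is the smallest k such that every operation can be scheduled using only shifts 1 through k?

With at most 1 per shift and 7 operations, at least 7 shifts are needed.
press can't be placed before shift 7, so the schedule must run through at least shift 7.
7 works (last occupied shift: shift 7): for example press in shift 7; bend in shift 1; route in shift 2; bore in shift 4; polish in shift 5; mill in shift 3; finish in shift 6.

7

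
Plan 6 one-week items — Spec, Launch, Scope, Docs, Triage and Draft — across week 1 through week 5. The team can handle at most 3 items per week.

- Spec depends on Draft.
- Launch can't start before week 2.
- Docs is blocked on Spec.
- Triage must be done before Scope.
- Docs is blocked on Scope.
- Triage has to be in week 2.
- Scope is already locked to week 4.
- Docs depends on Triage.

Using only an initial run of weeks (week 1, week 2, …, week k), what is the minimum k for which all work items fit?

5

The precedence chain requires at least 3 distinct weeks.
With at most 3 per week and 6 work items, at least 2 weeks are needed.
Propagating the time windows through the other constraints, Docs can't land before week 5, so the schedule must run through at least week 5.
5 works (last occupied week: week 5): for example Triage=week 2; Draft=week 1; Scope=week 4; Launch=week 2; Spec=week 2; Docs=week 5.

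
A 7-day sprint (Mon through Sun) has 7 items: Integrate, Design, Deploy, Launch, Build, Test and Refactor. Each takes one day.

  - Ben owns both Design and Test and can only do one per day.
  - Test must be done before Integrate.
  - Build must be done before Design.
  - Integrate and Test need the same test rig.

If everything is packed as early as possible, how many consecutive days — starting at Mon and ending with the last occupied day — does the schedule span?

2

The precedence chain requires at least 2 distinct days.
2 works (last occupied day: Tue): for example Test -> Mon, Deploy -> Mon, Refactor -> Mon, Launch -> Mon, Build -> Mon, Design -> Tue, Integrate -> Tue.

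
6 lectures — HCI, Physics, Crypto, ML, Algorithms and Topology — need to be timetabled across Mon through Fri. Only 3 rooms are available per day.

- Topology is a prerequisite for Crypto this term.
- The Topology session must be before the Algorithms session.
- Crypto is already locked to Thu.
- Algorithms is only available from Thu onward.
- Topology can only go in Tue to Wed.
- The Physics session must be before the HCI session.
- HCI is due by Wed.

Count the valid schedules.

60

Splitting on HCI: it can be Tue (20), Wed (40). Listing each branch's schedules as (Physics, Crypto, ML, Algorithms, Topology):
HCI=Tue: (Mon,Thu,Mon,Thu,Tue) (Mon,Thu,Mon,Thu,Wed) (Mon,Thu,Mon,Fri,Tue) (Mon,Thu,Mon,Fri,Wed) (Mon,Thu,Tue,Thu,Tue) (Mon,Thu,Tue,Thu,Wed) (Mon,Thu,Tue,Fri,Tue) (Mon,Thu,Tue,Fri,Wed) (Mon,Thu,Wed,Thu,Tue) (Mon,Thu,Wed,Thu,Wed) (Mon,Thu,Wed,Fri,Tue) (Mon,Thu,Wed,Fri,Wed) (Mon,Thu,Thu,Thu,Tue) (Mon,Thu,Thu,Thu,Wed) (Mon,Thu,Thu,Fri,Tue) (Mon,Thu,Thu,Fri,Wed) (Mon,Thu,Fri,Thu,Tue) (Mon,Thu,Fri,Thu,Wed) (Mon,Thu,Fri,Fri,Tue) (Mon,Thu,Fri,Fri,Wed) — 20.
HCI=Wed: (Mon,Thu,Mon,Thu,Tue) (Mon,Thu,Mon,Thu,Wed) (Mon,Thu,Mon,Fri,Tue) (Mon,Thu,Mon,Fri,Wed) (Mon,Thu,Tue,Thu,Tue) (Mon,Thu,Tue,Thu,Wed) (Mon,Thu,Tue,Fri,Tue) (Mon,Thu,Tue,Fri,Wed) (Mon,Thu,Wed,Thu,Tue) (Mon,Thu,Wed,Thu,Wed) (Mon,Thu,Wed,Fri,Tue) (Mon,Thu,Wed,Fri,Wed) (Mon,Thu,Thu,Thu,Tue) (Mon,Thu,Thu,Thu,Wed) (Mon,Thu,Thu,Fri,Tue) (Mon,Thu,Thu,Fri,Wed) (Mon,Thu,Fri,Thu,Tue) (Mon,Thu,Fri,Thu,Wed) (Mon,Thu,Fri,Fri,Tue) (Mon,Thu,Fri,Fri,Wed) (Tue,Thu,Mon,Thu,Tue) (Tue,Thu,Mon,Thu,Wed) (Tue,Thu,Mon,Fri,Tue) (Tue,Thu,Mon,Fri,Wed) (Tue,Thu,Tue,Thu,Tue) (Tue,Thu,Tue,Thu,Wed) (Tue,Thu,Tue,Fri,Tue) (Tue,Thu,Tue,Fri,Wed) (Tue,Thu,Wed,Thu,Tue) (Tue,Thu,Wed,Thu,Wed) (Tue,Thu,Wed,Fri,Tue) (Tue,Thu,Wed,Fri,Wed) (Tue,Thu,Thu,Thu,Tue) (Tue,Thu,Thu,Thu,Wed) (Tue,Thu,Thu,Fri,Tue) (Tue,Thu,Thu,Fri,Wed) (Tue,Thu,Fri,Thu,Tue) (Tue,Thu,Fri,Thu,Wed) (Tue,Thu,Fri,Fri,Tue) (Tue,Thu,Fri,Fri,Wed) — 40.
Summing: 20 + 40 = 60.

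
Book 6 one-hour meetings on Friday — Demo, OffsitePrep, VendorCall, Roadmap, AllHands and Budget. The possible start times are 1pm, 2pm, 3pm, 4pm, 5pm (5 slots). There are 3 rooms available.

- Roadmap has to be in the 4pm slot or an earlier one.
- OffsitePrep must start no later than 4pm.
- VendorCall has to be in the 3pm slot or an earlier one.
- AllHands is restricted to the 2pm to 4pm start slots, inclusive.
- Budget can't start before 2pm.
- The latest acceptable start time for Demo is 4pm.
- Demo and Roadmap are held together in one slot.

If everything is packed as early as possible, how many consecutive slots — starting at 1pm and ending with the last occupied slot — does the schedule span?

With at most 3 per slot and 6 meetings, at least 2 slots are needed.
AllHands can't be placed before 2pm — that is slot 2 counting from 1pm — so the schedule must run through at least 2 slots.
2 works (last occupied slot: 2pm): for example Demo -> 1pm; Budget -> 2pm; Roadmap -> 1pm; AllHands -> 2pm; VendorCall -> 2pm; OffsitePrep -> 1pm.

2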